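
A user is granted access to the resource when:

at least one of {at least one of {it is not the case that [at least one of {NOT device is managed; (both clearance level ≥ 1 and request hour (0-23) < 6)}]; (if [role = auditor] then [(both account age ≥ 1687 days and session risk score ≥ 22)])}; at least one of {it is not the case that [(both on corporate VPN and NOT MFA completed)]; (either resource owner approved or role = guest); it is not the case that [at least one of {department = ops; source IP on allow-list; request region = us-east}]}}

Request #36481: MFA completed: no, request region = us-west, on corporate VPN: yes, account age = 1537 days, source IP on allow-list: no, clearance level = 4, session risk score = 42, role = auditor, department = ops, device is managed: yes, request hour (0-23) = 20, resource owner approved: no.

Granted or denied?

Granted

Atomic conditions:
  NOT device is managed: yes → false
  clearance level ≥ 1: 4 ≥ 1 is true
  request hour (0-23) < 6: 20 < 6 is false
  role = auditor: auditor == auditor is true
  account age ≥ 1687 days: 1537 ≥ 1687 is false
  session risk score ≥ 22: 42 ≥ 22 is true
  on corporate VPN: yes → true
  NOT MFA completed: no → true
  resource owner approved: no → false
  role = guest: auditor == guest is false
  department = ops: ops == ops is true
  source IP on allow-list: no → false
  request region = us-east: us-west == us-east is false
Combine:
[1.1.1.2] true AND false = false
[1.1.1] false OR false = false
[1.1] NOT false = true
[1.2.2] false AND true = false
[1.2] true → false = false
[1] true OR false = true
[2.1.1] true AND true = true
[2.1] NOT true = false
[2.2] false OR false = false
[2.3.1] true OR false OR false = true
[2.3] NOT true = false
[2] false OR false OR false = false
[root] true OR false = true
Overall: true → granted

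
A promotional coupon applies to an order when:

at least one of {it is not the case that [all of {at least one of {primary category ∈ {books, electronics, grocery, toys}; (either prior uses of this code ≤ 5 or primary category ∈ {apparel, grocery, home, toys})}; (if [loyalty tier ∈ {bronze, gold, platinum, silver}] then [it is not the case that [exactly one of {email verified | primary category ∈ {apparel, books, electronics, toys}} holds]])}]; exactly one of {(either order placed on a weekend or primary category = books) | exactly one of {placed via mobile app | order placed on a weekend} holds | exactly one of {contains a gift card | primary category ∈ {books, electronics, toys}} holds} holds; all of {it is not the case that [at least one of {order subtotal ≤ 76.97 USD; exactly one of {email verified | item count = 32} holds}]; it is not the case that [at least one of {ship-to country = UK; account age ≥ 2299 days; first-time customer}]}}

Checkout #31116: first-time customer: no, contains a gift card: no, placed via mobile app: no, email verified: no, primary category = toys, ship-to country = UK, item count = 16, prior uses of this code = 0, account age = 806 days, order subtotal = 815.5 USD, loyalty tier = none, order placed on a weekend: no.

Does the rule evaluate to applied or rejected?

Atomic conditions:
  primary category ∈ {books, electronics, grocery, toys}: toys is in the set → true
  prior uses of this code ≤ 5: 0 ≤ 5 is true
  primary category ∈ {apparel, grocery, home, toys}: toys is in the set → true
  loyalty tier ∈ {bronze, gold, platinum, silver}: none is not in the set → false
  email verified: no → false
  primary category ∈ {apparel, books, electronics, toys}: toys is in the set → true
  order placed on a weekend: no → false
  primary category = books: toys == books is false
  placed via mobile app: no → false
  contains a gift card: no → false
  primary category ∈ {books, electronics, toys}: toys is in the set → true
  order subtotal ≤ 76.97 USD: 815.5 ≤ 76.97 is false
  item count = 32: 16 == 32 is false
  ship-to country = UK: UK == UK is true
  account age ≥ 2299 days: 806 ≥ 2299 is false
  first-time customer: no → false
Combine:
[1.1.1.2] true OR true = true
[1.1.1] true OR true = true
[1.1.2.2.1] exactly-one(false, true) = true
[1.1.2.2] NOT true = false
[1.1.2] false → false (antecedent false ⇒ implication holds) = true
[1.1] true AND true = true
[1] NOT true = false
[2.1] false OR false = false
[2.2] exactly-one(false, false) = false
[2.3] exactly-one(false, true) = true
[2] exactly-one(false, false, true) = true
[3.1.1.2] exactly-one(false, false) = false
[3.1.1] false OR false = false
[3.1] NOT false = true
[3.2.1] true OR false OR false = true
[3.2] NOT true = false
[3] true AND false = false
[root] false OR true OR false = true
Overall: true → applied

Applied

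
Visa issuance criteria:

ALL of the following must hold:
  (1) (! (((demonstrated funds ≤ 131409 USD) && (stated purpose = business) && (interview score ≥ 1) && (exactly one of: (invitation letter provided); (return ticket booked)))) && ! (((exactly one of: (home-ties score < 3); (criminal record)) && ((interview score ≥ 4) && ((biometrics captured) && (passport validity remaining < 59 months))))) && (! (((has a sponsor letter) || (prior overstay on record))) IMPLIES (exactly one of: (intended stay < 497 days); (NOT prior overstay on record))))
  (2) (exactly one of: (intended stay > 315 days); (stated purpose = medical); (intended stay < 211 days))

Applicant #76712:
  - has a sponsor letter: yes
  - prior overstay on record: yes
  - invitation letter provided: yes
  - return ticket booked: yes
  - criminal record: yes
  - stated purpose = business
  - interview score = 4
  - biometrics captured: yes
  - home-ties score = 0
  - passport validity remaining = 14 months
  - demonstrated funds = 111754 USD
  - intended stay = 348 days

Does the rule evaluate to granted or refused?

Granted

Atomic conditions:
  demonstrated funds ≤ 131409 USD: 111754 ≤ 131409 is true
  stated purpose = business: business == business is true
  interview score ≥ 1: 4 ≥ 1 is true
  invitation letter provided: yes → true
  return ticket booked: yes → true
  home-ties score < 3: 0 < 3 is true
  criminal record: yes → true
  interview score ≥ 4: 4 ≥ 4 is true
  biometrics captured: yes → true
  passport validity remaining < 59 months: 14 < 59 is true
  has a sponsor letter: yes → true
  prior overstay on record: yes → true
  intended stay < 497 days: 348 < 497 is true
  NOT prior overstay on record: yes → false
  intended stay > 315 days: 348 > 315 is true
  stated purpose = medical: business == medical is false
  intended stay < 211 days: 348 < 211 is false
Combine:
[1.1.1.4] exactly-one(true, true) = false
[1.1.1] true AND true AND true AND false = false
[1.1] NOT false = true
[1.2.1.1] exactly-one(true, true) = false
[1.2.1.2.2] true AND true = true
[1.2.1.2] true AND true = true
[1.2.1] false AND true = false
[1.2] NOT false = true
[1.3.1.1] true OR true = true
[1.3.1] NOT true = false
[1.3.2] exactly-one(true, false) = true
[1.3] false → true (antecedent false ⇒ implication holds) = true
[1] true AND true AND true = true
[2] exactly-one(true, false, false) = true
[root] true AND true = true
Overall: true → granted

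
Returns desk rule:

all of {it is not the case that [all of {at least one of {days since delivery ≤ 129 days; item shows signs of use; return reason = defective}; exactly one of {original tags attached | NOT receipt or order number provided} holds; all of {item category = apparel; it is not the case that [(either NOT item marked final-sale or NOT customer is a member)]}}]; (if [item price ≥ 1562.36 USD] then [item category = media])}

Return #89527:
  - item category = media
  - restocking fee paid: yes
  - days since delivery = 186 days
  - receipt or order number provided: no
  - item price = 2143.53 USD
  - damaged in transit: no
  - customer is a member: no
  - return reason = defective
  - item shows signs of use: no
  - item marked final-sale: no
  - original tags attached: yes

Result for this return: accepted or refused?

Accepted

Atomic conditions:
  days since delivery ≤ 129 days: 186 ≤ 129 is false
  item shows signs of use: no → false
  return reason = defective: defective == defective is true
  original tags attached: yes → true
  NOT receipt or order number provided: no → true
  item category = apparel: media == apparel is false
  NOT item marked final-sale: no → true
  NOT customer is a member: no → true
  item price ≥ 1562.36 USD: 2143.53 ≥ 1562.36 is true
  item category = media: media == media is true
Combine:
[1.1.1] false OR false OR true = true
[1.1.2] exactly-one(true, true) = false
[1.1.3.2.1] true OR true = true
[1.1.3.2] NOT true = false
[1.1.3] false AND false = false
[1.1] true AND false AND false = false
[1] NOT false = true
[2] true → true = true
[root] true AND true = true
Overall: true → accepted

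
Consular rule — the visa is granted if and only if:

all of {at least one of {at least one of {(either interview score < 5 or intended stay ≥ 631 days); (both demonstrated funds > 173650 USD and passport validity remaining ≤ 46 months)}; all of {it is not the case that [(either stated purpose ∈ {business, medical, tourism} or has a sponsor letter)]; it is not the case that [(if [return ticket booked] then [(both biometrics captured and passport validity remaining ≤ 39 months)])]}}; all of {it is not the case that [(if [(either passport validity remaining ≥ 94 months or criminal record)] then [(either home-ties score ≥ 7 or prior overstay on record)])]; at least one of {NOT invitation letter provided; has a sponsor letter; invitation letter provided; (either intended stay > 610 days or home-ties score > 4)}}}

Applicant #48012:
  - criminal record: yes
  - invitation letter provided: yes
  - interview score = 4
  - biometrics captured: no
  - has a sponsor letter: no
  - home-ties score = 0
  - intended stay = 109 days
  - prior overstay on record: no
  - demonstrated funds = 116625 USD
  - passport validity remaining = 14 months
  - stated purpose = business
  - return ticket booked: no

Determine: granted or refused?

Atomic conditions:
  interview score < 5: 4 < 5 is true
  intended stay ≥ 631 days: 109 ≥ 631 is false
  demonstrated funds > 173650 USD: 116625 > 173650 is false
  passport validity remaining ≤ 46 months: 14 ≤ 46 is true
  stated purpose ∈ {business, medical, tourism}: business is in the set → true
  has a sponsor letter: no → false
  return ticket booked: no → false
  biometrics captured: no → false
  passport validity remaining ≤ 39 months: 14 ≤ 39 is true
  passport validity remaining ≥ 94 months: 14 ≥ 94 is false
  criminal record: yes → true
  home-ties score ≥ 7: 0 ≥ 7 is false
  prior overstay on record: no → false
  NOT invitation letter provided: yes → false
  invitation letter provided: yes → true
  intended stay > 610 days: 109 > 610 is false
  home-ties score > 4: 0 > 4 is false
Combine:
[1.1.1] true OR false = true
[1.1.2] false AND true = false
[1.1] true OR false = true
[1.2.1.1] true OR false = true
[1.2.1] NOT true = false
[1.2.2.1.2] false AND true = false
[1.2.2.1] false → false (antecedent false ⇒ implication holds) = true
[1.2.2] NOT true = false
[1.2] false AND false = false
[1] true OR false = true
[2.1.1.1] false OR true = true
[2.1.1.2] false OR false = false
[2.1.1] true → false = false
[2.1] NOT false = true
[2.2.4] false OR false = false
[2.2] false OR false OR true OR false = true
[2] true AND true = true
[root] true AND true = true
Overall: true → granted

Granted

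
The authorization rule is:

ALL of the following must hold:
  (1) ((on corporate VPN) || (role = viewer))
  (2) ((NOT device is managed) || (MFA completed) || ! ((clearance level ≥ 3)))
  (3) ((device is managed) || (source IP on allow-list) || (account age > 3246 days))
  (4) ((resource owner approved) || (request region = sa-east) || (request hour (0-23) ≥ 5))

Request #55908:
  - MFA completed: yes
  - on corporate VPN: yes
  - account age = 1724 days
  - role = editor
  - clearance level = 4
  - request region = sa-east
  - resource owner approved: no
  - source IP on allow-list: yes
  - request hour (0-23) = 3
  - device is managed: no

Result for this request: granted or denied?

Granted

Atomic conditions:
  on corporate VPN: yes → true
  role = viewer: editor == viewer is false
  NOT device is managed: no → true
  MFA completed: yes → true
  clearance level ≥ 3: 4 ≥ 3 is true
  device is managed: no → false
  source IP on allow-list: yes → true
  account age > 3246 days: 1724 > 3246 is false
  resource owner approved: no → false
  request region = sa-east: sa-east == sa-east is true
  request hour (0-23) ≥ 5: 3 ≥ 5 is false
Combine:
[1] true OR false = true
[2.3] NOT true = false
[2] true OR true OR false = true
[3] false OR true OR false = true
[4] false OR true OR false = true
[root] true AND true AND true AND true = true
Overall: true → granted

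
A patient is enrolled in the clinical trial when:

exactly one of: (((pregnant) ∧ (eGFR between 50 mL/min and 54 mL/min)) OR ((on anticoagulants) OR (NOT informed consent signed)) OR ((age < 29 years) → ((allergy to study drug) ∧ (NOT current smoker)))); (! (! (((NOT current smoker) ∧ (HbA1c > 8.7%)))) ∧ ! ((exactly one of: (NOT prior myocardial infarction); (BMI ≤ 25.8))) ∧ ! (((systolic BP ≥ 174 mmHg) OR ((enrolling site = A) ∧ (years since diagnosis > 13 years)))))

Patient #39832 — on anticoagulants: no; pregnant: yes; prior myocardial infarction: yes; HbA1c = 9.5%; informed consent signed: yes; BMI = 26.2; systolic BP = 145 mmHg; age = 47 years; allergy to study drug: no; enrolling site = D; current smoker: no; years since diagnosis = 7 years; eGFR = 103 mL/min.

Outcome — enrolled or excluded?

Excluded

Atomic conditions:
  pregnant: yes → true
  eGFR between 50 mL/min and 54 mL/min: 103 in [50, 54] is false
  on anticoagulants: no → false
  NOT informed consent signed: yes → false
  age < 29 years: 47 < 29 is false
  allergy to study drug: no → false
  NOT current smoker: no → true
  HbA1c > 8.7%: 9.5 > 8.7 is true
  NOT prior myocardial infarction: yes → false
  BMI ≤ 25.8: 26.2 ≤ 25.8 is false
  systolic BP ≥ 174 mmHg: 145 ≥ 174 is false
  enrolling site = A: D == A is false
  years since diagnosis > 13 years: 7 > 13 is false
Combine:
[1.1] true AND false = false
[1.2] false OR false = false
[1.3.2] false AND true = false
[1.3] false → false (antecedent false ⇒ implication holds) = true
[1] false OR false OR true = true
[2.1.1.1] true AND true = true
[2.1.1] NOT true = false
[2.1] NOT false = true
[2.2.1] exactly-one(false, false) = false
[2.2] NOT false = true
[2.3.1.2] false AND false = false
[2.3.1] false OR false = false
[2.3] NOT false = true
[2] true AND true AND true = true
[root] exactly-one(true, true) = false
Overall: false → excluded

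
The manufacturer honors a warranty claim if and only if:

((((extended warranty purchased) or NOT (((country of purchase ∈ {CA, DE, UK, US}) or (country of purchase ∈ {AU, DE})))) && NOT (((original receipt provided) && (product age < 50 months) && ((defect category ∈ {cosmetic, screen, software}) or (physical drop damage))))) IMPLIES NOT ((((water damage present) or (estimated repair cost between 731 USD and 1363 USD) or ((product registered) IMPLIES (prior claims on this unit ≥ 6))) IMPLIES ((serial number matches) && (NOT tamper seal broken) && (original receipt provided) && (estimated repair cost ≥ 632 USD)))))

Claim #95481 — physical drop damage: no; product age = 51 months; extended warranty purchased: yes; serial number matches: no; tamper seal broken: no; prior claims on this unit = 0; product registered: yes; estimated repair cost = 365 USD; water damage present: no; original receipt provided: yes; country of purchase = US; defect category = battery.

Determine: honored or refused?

Refused

Atomic conditions:
  extended warranty purchased: yes → true
  country of purchase ∈ {CA, DE, UK, US}: US is in the set → true
  country of purchase ∈ {AU, DE}: US is not in the set → false
  original receipt provided: yes → true
  product age < 50 months: 51 < 50 is false
  defect category ∈ {cosmetic, screen, software}: battery is not in the set → false
  physical drop damage: no → false
  water damage present: no → false
  estimated repair cost between 731 USD and 1363 USD: 365 in [731, 1363] is false
  product registered: yes → true
  prior claims on this unit ≥ 6: 0 ≥ 6 is false
  serial number matches: no → false
  NOT tamper seal broken: no → true
  estimated repair cost ≥ 632 USD: 365 ≥ 632 is false
Combine:
[1.1.2.1] true OR false = true
[1.1.2] NOT true = false
[1.1] true OR false = true
[1.2.1.3] false OR false = false
[1.2.1] true AND false AND false = false
[1.2] NOT false = true
[1] true AND true = true
[2.1.1.3] true → false = false
[2.1.1] false OR false OR false = false
[2.1.2] false AND true AND true AND false = false
[2.1] false → false (antecedent false ⇒ implication holds) = true
[2] NOT true = false
[root] true → false = false
Overall: false → refused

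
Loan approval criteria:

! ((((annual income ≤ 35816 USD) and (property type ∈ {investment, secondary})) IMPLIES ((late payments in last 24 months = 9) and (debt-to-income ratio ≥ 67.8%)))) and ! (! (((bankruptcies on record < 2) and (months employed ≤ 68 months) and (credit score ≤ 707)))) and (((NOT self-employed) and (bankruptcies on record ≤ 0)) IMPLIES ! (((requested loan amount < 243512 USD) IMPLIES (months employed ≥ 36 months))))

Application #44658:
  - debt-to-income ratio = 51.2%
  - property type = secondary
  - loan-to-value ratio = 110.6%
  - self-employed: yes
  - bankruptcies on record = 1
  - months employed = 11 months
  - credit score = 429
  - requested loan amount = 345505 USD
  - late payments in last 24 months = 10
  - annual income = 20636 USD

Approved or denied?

Atomic conditions:
  annual income ≤ 35816 USD: 20636 ≤ 35816 is true
  property type ∈ {investment, secondary}: secondary is in the set → true
  late payments in last 24 months = 9: 10 == 9 is false
  debt-to-income ratio ≥ 67.8%: 51.2 ≥ 67.8 is false
  bankruptcies on record < 2: 1 < 2 is true
  months employed ≤ 68 months: 11 ≤ 68 is true
  credit score ≤ 707: 429 ≤ 707 is true
  NOT self-employed: yes → false
  bankruptcies on record ≤ 0: 1 ≤ 0 is false
  requested loan amount < 243512 USD: 345505 < 243512 is false
  months employed ≥ 36 months: 11 ≥ 36 is false
Combine:
[1.1.1] true AND true = true
[1.1.2] false AND false = false
[1.1] true → false = false
[1] NOT false = true
[2.1.1] true AND true AND true = true
[2.1] NOT true = false
[2] NOT false = true
[3.1] false AND false = false
[3.2.1] false → false (antecedent false ⇒ implication holds) = true
[3.2] NOT true = false
[3] false → false (antecedent false ⇒ implication holds) = true
[root] true AND true AND true = true
Overall: true → approved

Approved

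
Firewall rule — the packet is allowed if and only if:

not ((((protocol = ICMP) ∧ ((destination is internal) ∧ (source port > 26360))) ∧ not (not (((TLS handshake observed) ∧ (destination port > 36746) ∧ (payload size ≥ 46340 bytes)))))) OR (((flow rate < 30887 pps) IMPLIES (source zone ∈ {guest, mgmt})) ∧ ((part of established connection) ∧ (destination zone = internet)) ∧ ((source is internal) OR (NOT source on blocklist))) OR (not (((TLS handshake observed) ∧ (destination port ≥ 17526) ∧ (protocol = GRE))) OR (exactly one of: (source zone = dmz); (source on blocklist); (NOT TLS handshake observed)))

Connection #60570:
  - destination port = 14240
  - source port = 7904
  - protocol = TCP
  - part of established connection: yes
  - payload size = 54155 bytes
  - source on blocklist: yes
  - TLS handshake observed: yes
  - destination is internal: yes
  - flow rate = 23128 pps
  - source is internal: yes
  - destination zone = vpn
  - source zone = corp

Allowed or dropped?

Allowed

Atomic conditions:
  protocol = ICMP: TCP == ICMP is false
  destination is internal: yes → true
  source port > 26360: 7904 > 26360 is false
  TLS handshake observed: yes → true
  destination port > 36746: 14240 > 36746 is false
  payload size ≥ 46340 bytes: 54155 ≥ 46340 is true
  flow rate < 30887 pps: 23128 < 30887 is true
  source zone ∈ {guest, mgmt}: corp is not in the set → false
  part of established connection: yes → true
  destination zone = internet: vpn == internet is false
  source is internal: yes → true
  NOT source on blocklist: yes → false
  destination port ≥ 17526: 14240 ≥ 17526 is false
  protocol = GRE: TCP == GRE is false
  source zone = dmz: corp == dmz is false
  source on blocklist: yes → true
  NOT TLS handshake observed: yes → false
Combine:
[1.1.1.2] true AND false = false
[1.1.1] false AND false = false
[1.1.2.1.1] true AND false AND true = false
[1.1.2.1] NOT false = true
[1.1.2] NOT true = false
[1.1] false AND false = false
[1] NOT false = true
[2.1] true → false = false
[2.2] true AND false = false
[2.3] true OR false = true
[2] false AND false AND true = false
[3.1.1] true AND false AND false = false
[3.1] NOT false = true
[3.2] exactly-one(false, true, false) = true
[3] true OR true = true
[root] true OR false OR true = true
Overall: true → allowed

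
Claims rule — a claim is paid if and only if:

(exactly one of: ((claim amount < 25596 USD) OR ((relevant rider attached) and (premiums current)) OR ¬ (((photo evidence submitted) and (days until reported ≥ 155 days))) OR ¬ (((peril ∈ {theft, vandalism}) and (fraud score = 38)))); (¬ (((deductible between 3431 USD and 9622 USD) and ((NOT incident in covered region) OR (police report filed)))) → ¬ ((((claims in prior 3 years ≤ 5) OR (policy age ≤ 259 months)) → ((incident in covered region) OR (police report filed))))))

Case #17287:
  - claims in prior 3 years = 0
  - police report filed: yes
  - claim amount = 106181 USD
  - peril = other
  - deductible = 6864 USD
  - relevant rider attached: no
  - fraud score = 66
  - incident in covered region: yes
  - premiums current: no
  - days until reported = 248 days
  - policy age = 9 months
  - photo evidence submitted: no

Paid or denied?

Denied

Atomic conditions:
  claim amount < 25596 USD: 106181 < 25596 is false
  relevant rider attached: no → false
  premiums current: no → false
  photo evidence submitted: no → false
  days until reported ≥ 155 days: 248 ≥ 155 is true
  peril ∈ {theft, vandalism}: other is not in the set → false
  fraud score = 38: 66 == 38 is false
  deductible between 3431 USD and 9622 USD: 6864 in [3431, 9622] is true
  NOT incident in covered region: yes → false
  police report filed: yes → true
  claims in prior 3 years ≤ 5: 0 ≤ 5 is true
  policy age ≤ 259 months: 9 ≤ 259 is true
  incident in covered region: yes → true
Combine:
[1.2] false AND false = false
[1.3.1] false AND true = false
[1.3] NOT false = true
[1.4.1] false AND false = false
[1.4] NOT false = true
[1] false OR false OR true OR true = true
[2.1.1.2] false OR true = true
[2.1.1] true AND true = true
[2.1] NOT true = false
[2.2.1.1] true OR true = true
[2.2.1.2] true OR true = true
[2.2.1] true → true = true
[2.2] NOT true = false
[2] false → false (antecedent false ⇒ implication holds) = true
[root] exactly-one(true, true) = false
Overall: false → denied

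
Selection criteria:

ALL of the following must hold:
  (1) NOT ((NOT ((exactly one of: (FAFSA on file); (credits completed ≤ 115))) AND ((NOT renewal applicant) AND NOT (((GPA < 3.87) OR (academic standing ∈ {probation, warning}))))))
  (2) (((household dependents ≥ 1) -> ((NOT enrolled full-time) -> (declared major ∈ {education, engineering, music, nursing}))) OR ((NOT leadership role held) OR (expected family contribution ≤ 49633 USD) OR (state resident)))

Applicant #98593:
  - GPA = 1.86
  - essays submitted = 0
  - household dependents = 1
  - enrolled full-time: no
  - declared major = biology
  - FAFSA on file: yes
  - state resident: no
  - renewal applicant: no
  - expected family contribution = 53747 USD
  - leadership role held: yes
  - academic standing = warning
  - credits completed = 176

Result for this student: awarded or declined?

Atomic conditions:
  FAFSA on file: yes → true
  credits completed ≤ 115: 176 ≤ 115 is false
  NOT renewal applicant: no → true
  GPA < 3.87: 1.86 < 3.87 is true
  academic standing ∈ {probation, warning}: warning is in the set → true
  household dependents ≥ 1: 1 ≥ 1 is true
  NOT enrolled full-time: no → true
  declared major ∈ {education, engineering, music, nursing}: biology is not in the set → false
  NOT leadership role held: yes → false
  expected family contribution ≤ 49633 USD: 53747 ≤ 49633 is false
  state resident: no → false
Combine:
[1.1.1.1] exactly-one(true, false) = true
[1.1.1] NOT true = false
[1.1.2.2.1] true OR true = true
[1.1.2.2] NOT true = false
[1.1.2] true AND false = false
[1.1] false AND false = false
[1] NOT false = true
[2.1.2] true → false = false
[2.1] true → false = false
[2.2] false OR false OR false = false
[2] false OR false = false
[root] true AND false = false
Overall: false → declined

Declined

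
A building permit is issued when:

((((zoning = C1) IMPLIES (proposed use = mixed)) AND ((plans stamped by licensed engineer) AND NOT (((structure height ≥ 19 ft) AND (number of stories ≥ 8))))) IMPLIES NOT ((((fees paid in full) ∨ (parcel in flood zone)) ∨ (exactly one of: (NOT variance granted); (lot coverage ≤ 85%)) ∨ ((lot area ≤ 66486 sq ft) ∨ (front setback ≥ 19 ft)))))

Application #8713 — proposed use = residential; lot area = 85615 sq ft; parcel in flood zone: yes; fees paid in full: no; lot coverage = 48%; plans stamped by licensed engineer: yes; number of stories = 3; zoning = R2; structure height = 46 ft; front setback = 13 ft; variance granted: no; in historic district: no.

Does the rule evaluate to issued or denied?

Atomic conditions:
  zoning = C1: R2 == C1 is false
  proposed use = mixed: residential == mixed is false
  plans stamped by licensed engineer: yes → true
  structure height ≥ 19 ft: 46 ≥ 19 is true
  number of stories ≥ 8: 3 ≥ 8 is false
  fees paid in full: no → false
  parcel in flood zone: yes → true
  NOT variance granted: no → true
  lot coverage ≤ 85%: 48 ≤ 85 is true
  lot area ≤ 66486 sq ft: 85615 ≤ 66486 is false
  front setback ≥ 19 ft: 13 ≥ 19 is false
Combine:
[1.1] false → false (antecedent false ⇒ implication holds) = true
[1.2.2.1] true AND false = false
[1.2.2] NOT false = true
[1.2] true AND true = true
[1] true AND true = true
[2.1.1] false OR true = true
[2.1.2] exactly-one(true, true) = false
[2.1.3] false OR false = false
[2.1] true OR false OR false = true
[2] NOT true = false
[root] true → false = false
Overall: false → denied

Denied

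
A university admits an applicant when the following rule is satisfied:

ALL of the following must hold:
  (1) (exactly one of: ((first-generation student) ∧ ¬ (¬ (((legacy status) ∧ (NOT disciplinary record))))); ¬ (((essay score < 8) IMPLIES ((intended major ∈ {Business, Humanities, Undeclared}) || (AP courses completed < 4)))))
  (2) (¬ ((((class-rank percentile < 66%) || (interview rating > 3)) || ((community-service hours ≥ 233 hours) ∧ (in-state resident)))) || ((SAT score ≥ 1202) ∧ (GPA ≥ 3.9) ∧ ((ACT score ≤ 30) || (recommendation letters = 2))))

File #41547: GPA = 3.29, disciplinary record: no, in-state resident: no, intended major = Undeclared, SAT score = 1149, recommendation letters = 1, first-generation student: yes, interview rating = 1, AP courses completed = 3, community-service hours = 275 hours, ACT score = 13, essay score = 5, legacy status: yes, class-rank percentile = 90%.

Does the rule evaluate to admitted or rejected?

Atomic conditions:
  first-generation student: yes → true
  legacy status: yes → true
  NOT disciplinary record: no → true
  essay score < 8: 5 < 8 is true
  intended major ∈ {Business, Humanities, Undeclared}: Undeclared is in the set → true
  AP courses completed < 4: 3 < 4 is true
  class-rank percentile < 66%: 90 < 66 is false
  interview rating > 3: 1 > 3 is false
  community-service hours ≥ 233 hours: 275 ≥ 233 is true
  in-state resident: no → false
  SAT score ≥ 1202: 1149 ≥ 1202 is false
  GPA ≥ 3.9: 3.29 ≥ 3.9 is false
  ACT score ≤ 30: 13 ≤ 30 is true
  recommendation letters = 2: 1 == 2 is false
Combine:
[1.1.2.1.1] true AND true = true
[1.1.2.1] NOT true = false
[1.1.2] NOT false = true
[1.1] true AND true = true
[1.2.1.2] true OR true = true
[1.2.1] true → true = true
[1.2] NOT true = false
[1] exactly-one(true, false) = true
[2.1.1.1] false OR false = false
[2.1.1.2] true AND false = false
[2.1.1] false OR false = false
[2.1] NOT false = true
[2.2.3] true OR false = true
[2.2] false AND false AND true = false
[2] true OR false = true
[root] true AND true = true
Overall: true → admitted

Admitted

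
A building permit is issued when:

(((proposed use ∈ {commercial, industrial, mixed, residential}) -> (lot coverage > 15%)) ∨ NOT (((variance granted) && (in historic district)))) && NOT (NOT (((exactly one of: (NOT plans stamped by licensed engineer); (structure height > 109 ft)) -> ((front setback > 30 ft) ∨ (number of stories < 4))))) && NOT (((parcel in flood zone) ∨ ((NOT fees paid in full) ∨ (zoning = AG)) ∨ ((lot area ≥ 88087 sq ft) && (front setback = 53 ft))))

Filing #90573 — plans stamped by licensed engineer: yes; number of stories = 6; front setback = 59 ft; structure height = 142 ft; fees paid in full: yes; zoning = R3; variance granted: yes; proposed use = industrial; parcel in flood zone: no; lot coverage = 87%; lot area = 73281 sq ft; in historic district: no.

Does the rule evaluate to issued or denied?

Atomic conditions:
  proposed use ∈ {commercial, industrial, mixed, residential}: industrial is in the set → true
  lot coverage > 15%: 87 > 15 is true
  variance granted: yes → true
  in historic district: no → false
  NOT plans stamped by licensed engineer: yes → false
  structure height > 109 ft: 142 > 109 is true
  front setback > 30 ft: 59 > 30 is true
  number of stories < 4: 6 < 4 is false
  parcel in flood zone: no → false
  NOT fees paid in full: yes → false
  zoning = AG: R3 == AG is false
  lot area ≥ 88087 sq ft: 73281 ≥ 88087 is false
  front setback = 53 ft: 59 == 53 is false
Combine:
[1.1] true → true = true
[1.2.1] true AND false = false
[1.2] NOT false = true
[1] true OR true = true
[2.1.1.1] exactly-one(false, true) = true
[2.1.1.2] true OR false = true
[2.1.1] true → true = true
[2.1] NOT true = false
[2] NOT false = true
[3.1.2] false OR false = false
[3.1.3] false AND false = false
[3.1] false OR false OR false = false
[3] NOT false = true
[root] true AND true AND true = true
Overall: true → issued

Issued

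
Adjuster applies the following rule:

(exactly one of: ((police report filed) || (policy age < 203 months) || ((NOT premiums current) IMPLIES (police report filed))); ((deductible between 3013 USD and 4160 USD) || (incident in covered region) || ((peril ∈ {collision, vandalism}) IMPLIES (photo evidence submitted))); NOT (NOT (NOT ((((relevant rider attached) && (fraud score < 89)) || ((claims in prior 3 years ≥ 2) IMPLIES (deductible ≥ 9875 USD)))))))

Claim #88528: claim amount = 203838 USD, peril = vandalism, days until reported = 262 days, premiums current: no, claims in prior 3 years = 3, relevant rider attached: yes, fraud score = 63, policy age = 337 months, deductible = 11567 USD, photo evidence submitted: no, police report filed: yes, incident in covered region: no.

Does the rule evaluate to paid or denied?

Paid

Atomic conditions:
  police report filed: yes → true
  policy age < 203 months: 337 < 203 is false
  NOT premiums current: no → true
  deductible between 3013 USD and 4160 USD: 11567 in [3013, 4160] is false
  incident in covered region: no → false
  peril ∈ {collision, vandalism}: vandalism is in the set → true
  photo evidence submitted: no → false
  relevant rider attached: yes → true
  fraud score < 89: 63 < 89 is true
  claims in prior 3 years ≥ 2: 3 ≥ 2 is true
  deductible ≥ 9875 USD: 11567 ≥ 9875 is true
Combine:
[1.3] true → true = true
[1] true OR false OR true = true
[2.3] true → false = false
[2] false OR false OR false = false
[3.1.1.1.1] true AND true = true
[3.1.1.1.2] true → true = true
[3.1.1.1] true OR true = true
[3.1.1] NOT true = false
[3.1] NOT false = true
[3] NOT true = false
[root] exactly-one(true, false, false) = true
Overall: true → paid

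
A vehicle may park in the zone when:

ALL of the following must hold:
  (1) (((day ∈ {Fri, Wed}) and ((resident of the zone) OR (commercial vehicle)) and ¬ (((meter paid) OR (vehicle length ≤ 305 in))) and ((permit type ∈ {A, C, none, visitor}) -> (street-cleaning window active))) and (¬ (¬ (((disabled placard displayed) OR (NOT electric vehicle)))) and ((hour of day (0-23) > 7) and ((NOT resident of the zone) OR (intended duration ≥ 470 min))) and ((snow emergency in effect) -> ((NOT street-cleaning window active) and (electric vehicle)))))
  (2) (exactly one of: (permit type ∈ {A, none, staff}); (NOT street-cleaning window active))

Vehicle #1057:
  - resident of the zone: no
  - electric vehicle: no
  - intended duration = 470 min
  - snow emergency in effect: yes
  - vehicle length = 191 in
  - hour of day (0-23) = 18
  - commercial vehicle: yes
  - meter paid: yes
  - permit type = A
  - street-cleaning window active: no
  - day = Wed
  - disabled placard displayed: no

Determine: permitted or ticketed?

Ticketed

Atomic conditions:
  day ∈ {Fri, Wed}: Wed is in the set → true
  resident of the zone: no → false
  commercial vehicle: yes → true
  meter paid: yes → true
  vehicle length ≤ 305 in: 191 ≤ 305 is true
  permit type ∈ {A, C, none, visitor}: A is in the set → true
  street-cleaning window active: no → false
  disabled placard displayed: no → false
  NOT electric vehicle: no → true
  hour of day (0-23) > 7: 18 > 7 is true
  NOT resident of the zone: no → true
  intended duration ≥ 470 min: 470 ≥ 470 is true
  snow emergency in effect: yes → true
  NOT street-cleaning window active: no → true
  electric vehicle: no → false
  permit type ∈ {A, none, staff}: A is in the set → true
Combine:
[1.1.2] false OR true = true
[1.1.3.1] true OR true = true
[1.1.3] NOT true = false
[1.1.4] true → false = false
[1.1] true AND true AND false AND false = false
[1.2.1.1.1] false OR true = true
[1.2.1.1] NOT true = false
[1.2.1] NOT false = true
[1.2.2.2] true OR true = true
[1.2.2] true AND true = true
[1.2.3.2] true AND false = false
[1.2.3] true → false = false
[1.2] true AND true AND false = false
[1] false AND false = false
[2] exactly-one(true, true) = false
[root] false AND false = false
Overall: false → ticketed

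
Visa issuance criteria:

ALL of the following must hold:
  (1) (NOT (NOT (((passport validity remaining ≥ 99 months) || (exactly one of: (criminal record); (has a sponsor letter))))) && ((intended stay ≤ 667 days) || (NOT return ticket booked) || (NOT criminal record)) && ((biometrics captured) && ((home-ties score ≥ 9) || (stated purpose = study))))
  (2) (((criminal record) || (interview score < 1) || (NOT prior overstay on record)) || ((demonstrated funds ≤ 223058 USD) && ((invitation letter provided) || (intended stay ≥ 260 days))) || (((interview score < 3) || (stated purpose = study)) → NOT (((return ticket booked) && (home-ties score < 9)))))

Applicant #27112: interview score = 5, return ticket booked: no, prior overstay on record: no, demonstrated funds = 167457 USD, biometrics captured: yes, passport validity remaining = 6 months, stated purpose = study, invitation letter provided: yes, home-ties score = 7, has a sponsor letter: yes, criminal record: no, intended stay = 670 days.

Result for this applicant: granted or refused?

Granted

Atomic conditions:
  passport validity remaining ≥ 99 months: 6 ≥ 99 is false
  criminal record: no → false
  has a sponsor letter: yes → true
  intended stay ≤ 667 days: 670 ≤ 667 is false
  NOT return ticket booked: no → true
  NOT criminal record: no → true
  biometrics captured: yes → true
  home-ties score ≥ 9: 7 ≥ 9 is false
  stated purpose = study: study == study is true
  interview score < 1: 5 < 1 is false
  NOT prior overstay on record: no → true
  demonstrated funds ≤ 223058 USD: 167457 ≤ 223058 is true
  invitation letter provided: yes → true
  intended stay ≥ 260 days: 670 ≥ 260 is true
  interview score < 3: 5 < 3 is false
  return ticket booked: no → false
  home-ties score < 9: 7 < 9 is true
Combine:
[1.1.1.1.2] exactly-one(false, true) = true
[1.1.1.1] false OR true = true
[1.1.1] NOT true = false
[1.1] NOT false = true
[1.2] false OR true OR true = true
[1.3.2] false OR true = true
[1.3] true AND true = true
[1] true AND true AND true = true
[2.1] false OR false OR true = true
[2.2.2] true OR true = true
[2.2] true AND true = true
[2.3.1] false OR true = true
[2.3.2.1] false AND true = false
[2.3.2] NOT false = true
[2.3] true → true = true
[2] true OR true OR true = true
[root] true AND true = true
Overall: true → granted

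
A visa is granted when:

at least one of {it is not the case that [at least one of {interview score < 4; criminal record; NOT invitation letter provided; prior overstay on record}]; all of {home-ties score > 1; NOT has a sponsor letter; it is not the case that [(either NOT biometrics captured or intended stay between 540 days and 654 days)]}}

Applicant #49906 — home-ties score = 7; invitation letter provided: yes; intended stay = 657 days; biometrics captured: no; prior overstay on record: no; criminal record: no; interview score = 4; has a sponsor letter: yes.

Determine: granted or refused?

Granted

Atomic conditions:
  interview score < 4: 4 < 4 is false
  criminal record: no → false
  NOT invitation letter provided: yes → false
  prior overstay on record: no → false
  home-ties score > 1: 7 > 1 is true
  NOT has a sponsor letter: yes → false
  NOT biometrics captured: no → true
  intended stay between 540 days and 654 days: 657 in [540, 654] is false
Combine:
[1.1] false OR false OR false OR false = false
[1] NOT false = true
[2.3.1] true OR false = true
[2.3] NOT true = false
[2] true AND false AND false = false
[root] true OR false = true
Overall: true → granted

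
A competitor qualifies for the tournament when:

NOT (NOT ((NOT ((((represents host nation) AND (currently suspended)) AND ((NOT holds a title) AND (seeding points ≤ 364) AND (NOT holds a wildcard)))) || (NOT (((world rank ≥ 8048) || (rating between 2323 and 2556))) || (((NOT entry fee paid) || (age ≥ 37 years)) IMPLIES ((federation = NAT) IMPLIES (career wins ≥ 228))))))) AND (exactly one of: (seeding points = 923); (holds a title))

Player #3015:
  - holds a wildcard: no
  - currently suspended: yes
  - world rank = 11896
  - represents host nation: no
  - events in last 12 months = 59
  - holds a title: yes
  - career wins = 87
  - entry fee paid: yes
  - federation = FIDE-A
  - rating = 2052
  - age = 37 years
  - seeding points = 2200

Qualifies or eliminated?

Atomic conditions:
  represents host nation: no → false
  currently suspended: yes → true
  NOT holds a title: yes → false
  seeding points ≤ 364: 2200 ≤ 364 is false
  NOT holds a wildcard: no → true
  world rank ≥ 8048: 11896 ≥ 8048 is true
  rating between 2323 and 2556: 2052 in [2323, 2556] is false
  NOT entry fee paid: yes → false
  age ≥ 37 years: 37 ≥ 37 is true
  federation = NAT: FIDE-A == NAT is false
  career wins ≥ 228: 87 ≥ 228 is false
  seeding points = 923: 2200 == 923 is false
  holds a title: yes → true
Combine:
[1.1.1.1.1.1] false AND true = false
[1.1.1.1.1.2] false AND false AND true = false
[1.1.1.1.1] false AND false = false
[1.1.1.1] NOT false = true
[1.1.1.2.1.1] true OR false = true
[1.1.1.2.1] NOT true = false
[1.1.1.2.2.1] false OR true = true
[1.1.1.2.2.2] false → false (antecedent false ⇒ implication holds) = true
[1.1.1.2.2] true → true = true
[1.1.1.2] false OR true = true
[1.1.1] true OR true = true
[1.1] NOT true = false
[1] NOT false = true
[2] exactly-one(false, true) = true
[root] true AND true = true
Overall: true → qualifies

Qualifies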